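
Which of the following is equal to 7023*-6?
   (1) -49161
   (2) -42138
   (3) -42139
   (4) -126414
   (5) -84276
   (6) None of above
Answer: 2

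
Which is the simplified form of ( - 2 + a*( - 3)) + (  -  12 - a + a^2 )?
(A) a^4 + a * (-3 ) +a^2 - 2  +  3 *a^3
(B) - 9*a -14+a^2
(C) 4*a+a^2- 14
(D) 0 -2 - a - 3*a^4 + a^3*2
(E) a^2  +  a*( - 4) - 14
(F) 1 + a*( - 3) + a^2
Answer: E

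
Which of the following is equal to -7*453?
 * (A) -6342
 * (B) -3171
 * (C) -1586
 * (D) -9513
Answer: B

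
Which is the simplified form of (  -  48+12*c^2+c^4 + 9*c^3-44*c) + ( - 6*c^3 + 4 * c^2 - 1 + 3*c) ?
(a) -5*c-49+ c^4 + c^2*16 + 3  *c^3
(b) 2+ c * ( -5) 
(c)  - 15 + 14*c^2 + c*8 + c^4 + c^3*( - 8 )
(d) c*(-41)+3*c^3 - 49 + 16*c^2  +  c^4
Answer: d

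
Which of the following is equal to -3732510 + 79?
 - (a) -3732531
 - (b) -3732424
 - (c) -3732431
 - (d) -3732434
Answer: c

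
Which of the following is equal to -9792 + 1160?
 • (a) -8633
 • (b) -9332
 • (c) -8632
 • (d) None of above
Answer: c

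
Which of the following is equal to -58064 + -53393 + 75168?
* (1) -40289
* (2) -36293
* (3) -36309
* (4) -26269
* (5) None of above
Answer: 5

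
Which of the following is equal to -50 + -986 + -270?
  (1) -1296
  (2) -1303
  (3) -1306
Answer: 3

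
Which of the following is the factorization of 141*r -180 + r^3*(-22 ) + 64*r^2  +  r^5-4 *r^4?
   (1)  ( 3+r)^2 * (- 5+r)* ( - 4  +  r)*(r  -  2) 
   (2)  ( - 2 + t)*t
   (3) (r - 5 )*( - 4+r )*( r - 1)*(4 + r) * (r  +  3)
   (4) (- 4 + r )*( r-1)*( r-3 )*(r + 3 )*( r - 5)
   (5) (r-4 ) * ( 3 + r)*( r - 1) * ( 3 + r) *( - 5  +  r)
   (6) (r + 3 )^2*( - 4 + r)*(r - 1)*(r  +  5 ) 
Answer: 5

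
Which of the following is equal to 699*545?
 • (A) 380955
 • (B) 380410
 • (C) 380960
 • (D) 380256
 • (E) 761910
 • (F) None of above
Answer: A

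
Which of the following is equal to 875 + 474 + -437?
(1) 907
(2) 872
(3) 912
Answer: 3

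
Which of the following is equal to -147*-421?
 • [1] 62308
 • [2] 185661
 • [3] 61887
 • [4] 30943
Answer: 3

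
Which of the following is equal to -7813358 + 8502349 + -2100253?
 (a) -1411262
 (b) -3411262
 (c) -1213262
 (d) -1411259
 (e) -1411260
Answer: a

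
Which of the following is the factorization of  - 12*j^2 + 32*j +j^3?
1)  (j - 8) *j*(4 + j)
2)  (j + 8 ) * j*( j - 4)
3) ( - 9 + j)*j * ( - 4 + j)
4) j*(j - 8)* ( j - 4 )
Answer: 4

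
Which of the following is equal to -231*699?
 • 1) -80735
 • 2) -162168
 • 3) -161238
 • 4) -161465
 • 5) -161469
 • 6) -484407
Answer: 5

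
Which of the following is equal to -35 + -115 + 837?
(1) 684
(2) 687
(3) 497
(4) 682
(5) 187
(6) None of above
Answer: 2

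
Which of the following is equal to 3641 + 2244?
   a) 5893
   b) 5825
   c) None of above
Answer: c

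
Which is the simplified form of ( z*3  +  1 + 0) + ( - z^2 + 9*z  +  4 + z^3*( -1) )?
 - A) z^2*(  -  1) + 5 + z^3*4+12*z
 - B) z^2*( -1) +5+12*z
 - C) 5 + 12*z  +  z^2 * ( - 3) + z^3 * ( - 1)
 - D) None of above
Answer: D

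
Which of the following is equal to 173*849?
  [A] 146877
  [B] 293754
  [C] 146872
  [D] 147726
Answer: A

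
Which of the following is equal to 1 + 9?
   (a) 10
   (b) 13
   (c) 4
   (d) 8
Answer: a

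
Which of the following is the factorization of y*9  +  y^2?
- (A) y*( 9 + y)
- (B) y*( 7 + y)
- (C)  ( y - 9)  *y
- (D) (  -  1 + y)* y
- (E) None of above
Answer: A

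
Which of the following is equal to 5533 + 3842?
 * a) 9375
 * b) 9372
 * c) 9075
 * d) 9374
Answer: a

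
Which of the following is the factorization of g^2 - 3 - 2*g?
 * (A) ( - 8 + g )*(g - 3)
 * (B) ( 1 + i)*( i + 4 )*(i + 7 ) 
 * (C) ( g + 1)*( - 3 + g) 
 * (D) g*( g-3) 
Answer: C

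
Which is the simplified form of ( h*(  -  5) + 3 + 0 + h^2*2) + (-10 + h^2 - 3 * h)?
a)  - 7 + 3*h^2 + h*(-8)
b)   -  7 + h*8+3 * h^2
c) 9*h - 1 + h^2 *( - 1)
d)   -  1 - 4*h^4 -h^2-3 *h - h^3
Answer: a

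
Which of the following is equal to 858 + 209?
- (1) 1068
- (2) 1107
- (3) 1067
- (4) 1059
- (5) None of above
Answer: 3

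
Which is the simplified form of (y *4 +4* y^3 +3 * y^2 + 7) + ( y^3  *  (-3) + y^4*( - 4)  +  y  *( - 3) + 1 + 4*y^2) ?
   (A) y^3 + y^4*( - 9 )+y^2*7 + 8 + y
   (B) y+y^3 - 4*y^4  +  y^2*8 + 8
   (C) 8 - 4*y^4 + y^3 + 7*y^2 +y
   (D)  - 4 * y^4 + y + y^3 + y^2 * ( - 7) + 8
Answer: C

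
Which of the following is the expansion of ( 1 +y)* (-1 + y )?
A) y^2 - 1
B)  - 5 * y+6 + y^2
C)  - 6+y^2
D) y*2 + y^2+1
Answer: A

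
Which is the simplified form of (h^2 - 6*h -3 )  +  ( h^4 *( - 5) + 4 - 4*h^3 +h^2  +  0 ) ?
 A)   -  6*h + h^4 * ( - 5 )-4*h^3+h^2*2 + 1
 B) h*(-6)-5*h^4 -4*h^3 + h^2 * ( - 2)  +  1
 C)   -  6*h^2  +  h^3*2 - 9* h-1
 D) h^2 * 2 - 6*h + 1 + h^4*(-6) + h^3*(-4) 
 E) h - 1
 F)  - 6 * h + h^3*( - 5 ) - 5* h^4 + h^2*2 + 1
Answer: A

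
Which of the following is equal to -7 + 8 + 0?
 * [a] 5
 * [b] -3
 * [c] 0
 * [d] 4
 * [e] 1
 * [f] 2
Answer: e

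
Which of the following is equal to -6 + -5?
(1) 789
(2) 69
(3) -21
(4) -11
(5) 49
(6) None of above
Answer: 4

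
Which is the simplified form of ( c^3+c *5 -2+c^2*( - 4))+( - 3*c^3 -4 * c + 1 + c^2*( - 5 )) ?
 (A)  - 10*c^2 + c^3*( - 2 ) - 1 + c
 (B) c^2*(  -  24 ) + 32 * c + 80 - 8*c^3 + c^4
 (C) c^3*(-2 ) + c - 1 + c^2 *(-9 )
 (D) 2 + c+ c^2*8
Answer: C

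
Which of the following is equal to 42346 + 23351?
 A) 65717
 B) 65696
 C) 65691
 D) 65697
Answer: D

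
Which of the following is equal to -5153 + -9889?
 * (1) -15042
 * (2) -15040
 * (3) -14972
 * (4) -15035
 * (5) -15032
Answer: 1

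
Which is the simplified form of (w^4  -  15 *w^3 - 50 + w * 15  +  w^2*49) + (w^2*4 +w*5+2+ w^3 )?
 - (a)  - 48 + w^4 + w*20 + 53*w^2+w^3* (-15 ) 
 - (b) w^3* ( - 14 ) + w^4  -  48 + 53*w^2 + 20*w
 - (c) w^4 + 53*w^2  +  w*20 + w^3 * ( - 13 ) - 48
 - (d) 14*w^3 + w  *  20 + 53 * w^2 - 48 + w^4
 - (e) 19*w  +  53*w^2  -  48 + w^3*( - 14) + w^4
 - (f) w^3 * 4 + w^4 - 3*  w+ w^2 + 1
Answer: b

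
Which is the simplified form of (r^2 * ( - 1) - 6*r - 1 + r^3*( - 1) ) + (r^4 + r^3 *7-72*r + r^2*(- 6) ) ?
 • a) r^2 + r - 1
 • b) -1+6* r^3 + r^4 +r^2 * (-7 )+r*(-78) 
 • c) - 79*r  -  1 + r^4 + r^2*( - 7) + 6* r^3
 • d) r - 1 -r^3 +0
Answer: b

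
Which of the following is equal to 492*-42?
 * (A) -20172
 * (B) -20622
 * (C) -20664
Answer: C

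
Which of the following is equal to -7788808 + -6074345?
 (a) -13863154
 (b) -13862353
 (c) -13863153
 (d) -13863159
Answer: c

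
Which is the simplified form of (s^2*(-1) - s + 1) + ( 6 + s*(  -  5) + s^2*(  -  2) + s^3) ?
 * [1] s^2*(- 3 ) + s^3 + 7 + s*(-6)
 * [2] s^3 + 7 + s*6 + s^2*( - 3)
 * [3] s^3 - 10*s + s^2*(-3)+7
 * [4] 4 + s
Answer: 1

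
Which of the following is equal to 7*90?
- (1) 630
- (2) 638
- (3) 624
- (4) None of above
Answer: 1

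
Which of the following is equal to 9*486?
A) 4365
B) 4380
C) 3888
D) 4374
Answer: D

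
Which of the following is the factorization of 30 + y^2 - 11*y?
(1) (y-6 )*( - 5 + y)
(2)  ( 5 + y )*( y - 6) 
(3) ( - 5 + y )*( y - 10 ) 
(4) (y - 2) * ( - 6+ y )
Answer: 1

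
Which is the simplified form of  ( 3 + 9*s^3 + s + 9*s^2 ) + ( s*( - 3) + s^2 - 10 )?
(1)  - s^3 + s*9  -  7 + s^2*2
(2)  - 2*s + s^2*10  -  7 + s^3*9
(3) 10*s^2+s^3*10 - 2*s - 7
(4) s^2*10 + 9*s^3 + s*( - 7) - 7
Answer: 2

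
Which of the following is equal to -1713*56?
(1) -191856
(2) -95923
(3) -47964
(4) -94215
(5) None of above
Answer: 5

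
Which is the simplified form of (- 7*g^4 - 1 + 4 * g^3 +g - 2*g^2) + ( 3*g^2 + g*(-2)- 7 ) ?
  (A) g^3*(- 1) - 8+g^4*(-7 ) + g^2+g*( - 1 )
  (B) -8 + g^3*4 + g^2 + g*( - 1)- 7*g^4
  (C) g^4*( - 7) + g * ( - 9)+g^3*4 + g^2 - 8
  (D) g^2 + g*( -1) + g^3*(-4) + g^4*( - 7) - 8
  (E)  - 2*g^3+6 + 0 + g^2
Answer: B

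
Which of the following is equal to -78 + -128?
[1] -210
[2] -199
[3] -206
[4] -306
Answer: 3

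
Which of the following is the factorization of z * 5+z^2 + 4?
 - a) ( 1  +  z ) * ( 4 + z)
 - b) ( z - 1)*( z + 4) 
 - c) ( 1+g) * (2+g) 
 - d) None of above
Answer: a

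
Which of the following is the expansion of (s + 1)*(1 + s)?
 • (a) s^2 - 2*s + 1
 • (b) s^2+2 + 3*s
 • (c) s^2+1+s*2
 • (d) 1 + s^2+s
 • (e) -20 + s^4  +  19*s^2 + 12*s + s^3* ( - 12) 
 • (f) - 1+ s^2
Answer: c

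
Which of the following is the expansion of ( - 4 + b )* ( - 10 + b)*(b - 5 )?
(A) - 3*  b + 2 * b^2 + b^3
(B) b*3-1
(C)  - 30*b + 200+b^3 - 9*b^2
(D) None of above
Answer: D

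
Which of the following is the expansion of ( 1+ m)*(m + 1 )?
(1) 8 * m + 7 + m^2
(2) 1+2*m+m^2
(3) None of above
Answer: 2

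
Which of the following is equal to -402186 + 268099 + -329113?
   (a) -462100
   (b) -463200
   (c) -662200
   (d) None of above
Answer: b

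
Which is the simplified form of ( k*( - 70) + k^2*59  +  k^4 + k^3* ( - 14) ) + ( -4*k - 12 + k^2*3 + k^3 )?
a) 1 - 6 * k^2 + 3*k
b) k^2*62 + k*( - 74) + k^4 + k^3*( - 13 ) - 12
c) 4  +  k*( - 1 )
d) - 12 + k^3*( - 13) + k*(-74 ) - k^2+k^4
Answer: b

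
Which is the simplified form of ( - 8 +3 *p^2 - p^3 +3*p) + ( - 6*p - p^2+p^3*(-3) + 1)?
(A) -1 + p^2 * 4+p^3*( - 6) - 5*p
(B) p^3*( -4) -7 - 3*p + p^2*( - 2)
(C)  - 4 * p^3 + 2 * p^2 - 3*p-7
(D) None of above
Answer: C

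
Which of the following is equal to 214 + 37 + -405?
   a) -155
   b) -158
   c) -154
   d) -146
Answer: c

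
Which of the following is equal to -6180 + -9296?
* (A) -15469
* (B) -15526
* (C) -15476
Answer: C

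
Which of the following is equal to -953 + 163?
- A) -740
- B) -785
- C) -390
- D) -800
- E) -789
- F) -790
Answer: F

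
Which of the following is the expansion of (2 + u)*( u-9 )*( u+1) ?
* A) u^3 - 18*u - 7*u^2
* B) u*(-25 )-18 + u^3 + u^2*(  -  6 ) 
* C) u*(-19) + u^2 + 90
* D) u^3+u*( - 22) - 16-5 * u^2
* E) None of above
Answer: B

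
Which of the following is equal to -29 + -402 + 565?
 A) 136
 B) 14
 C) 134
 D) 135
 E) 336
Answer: C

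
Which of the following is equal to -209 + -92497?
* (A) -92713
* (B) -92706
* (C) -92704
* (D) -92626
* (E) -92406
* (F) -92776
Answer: B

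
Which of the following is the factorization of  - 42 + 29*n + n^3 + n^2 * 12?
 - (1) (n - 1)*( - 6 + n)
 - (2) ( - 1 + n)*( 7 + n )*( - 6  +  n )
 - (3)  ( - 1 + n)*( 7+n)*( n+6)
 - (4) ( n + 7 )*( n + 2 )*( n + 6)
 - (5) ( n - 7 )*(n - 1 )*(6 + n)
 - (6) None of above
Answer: 3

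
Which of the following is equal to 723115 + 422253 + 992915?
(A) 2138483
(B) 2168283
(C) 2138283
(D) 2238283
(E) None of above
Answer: C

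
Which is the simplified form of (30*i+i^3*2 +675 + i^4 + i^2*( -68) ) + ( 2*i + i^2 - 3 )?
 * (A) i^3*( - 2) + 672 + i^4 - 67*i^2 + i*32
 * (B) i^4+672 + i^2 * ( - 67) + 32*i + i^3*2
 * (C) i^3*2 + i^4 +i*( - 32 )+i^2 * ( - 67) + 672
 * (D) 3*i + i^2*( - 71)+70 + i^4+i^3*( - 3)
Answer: B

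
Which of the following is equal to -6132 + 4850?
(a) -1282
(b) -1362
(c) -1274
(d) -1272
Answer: a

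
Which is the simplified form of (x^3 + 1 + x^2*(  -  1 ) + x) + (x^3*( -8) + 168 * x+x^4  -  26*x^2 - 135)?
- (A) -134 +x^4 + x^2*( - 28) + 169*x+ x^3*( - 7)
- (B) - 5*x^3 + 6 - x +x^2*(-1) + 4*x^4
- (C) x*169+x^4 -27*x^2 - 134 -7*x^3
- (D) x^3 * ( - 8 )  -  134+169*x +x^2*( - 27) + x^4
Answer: C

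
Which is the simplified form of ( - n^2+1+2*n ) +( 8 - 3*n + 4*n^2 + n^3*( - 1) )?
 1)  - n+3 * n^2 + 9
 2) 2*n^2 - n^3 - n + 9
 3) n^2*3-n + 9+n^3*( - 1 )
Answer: 3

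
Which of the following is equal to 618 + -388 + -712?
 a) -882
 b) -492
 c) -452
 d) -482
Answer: d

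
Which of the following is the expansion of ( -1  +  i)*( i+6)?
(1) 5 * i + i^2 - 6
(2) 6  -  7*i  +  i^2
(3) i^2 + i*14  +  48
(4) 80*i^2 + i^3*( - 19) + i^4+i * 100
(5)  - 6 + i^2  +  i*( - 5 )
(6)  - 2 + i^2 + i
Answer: 1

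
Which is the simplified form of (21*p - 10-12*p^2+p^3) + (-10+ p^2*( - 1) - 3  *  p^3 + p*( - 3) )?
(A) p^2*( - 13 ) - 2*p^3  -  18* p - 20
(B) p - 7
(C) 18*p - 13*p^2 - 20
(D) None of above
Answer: D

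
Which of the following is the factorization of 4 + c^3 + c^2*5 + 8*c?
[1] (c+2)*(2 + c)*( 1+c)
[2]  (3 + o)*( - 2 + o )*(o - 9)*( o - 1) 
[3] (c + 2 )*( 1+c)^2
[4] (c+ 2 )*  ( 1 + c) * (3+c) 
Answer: 1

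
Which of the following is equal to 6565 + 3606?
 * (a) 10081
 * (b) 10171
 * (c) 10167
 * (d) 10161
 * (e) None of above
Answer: b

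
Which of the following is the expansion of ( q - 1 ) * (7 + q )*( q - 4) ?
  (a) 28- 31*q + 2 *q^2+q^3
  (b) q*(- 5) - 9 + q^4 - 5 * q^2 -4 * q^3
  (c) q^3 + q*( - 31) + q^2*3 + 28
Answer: a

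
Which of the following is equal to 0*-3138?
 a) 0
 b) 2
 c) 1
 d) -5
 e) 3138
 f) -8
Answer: a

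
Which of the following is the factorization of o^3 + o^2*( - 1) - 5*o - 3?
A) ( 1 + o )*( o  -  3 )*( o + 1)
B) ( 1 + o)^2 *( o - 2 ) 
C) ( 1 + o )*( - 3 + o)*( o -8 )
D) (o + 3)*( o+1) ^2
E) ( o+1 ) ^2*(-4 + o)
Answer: A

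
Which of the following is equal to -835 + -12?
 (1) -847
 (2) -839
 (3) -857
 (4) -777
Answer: 1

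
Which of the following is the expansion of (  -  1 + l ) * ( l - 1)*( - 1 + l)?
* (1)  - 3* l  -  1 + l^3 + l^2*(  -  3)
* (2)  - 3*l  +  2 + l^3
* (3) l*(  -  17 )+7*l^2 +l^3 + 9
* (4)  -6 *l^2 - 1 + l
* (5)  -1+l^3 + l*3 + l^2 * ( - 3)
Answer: 5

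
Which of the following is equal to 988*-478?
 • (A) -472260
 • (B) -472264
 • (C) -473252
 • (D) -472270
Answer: B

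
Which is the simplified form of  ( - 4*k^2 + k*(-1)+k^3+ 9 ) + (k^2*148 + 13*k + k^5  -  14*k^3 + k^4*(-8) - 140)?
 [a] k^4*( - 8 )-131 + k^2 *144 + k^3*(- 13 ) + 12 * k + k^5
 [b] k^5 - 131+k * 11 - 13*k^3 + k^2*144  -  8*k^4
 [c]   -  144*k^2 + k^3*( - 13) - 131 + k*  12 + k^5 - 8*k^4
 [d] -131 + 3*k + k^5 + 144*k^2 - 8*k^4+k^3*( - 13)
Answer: a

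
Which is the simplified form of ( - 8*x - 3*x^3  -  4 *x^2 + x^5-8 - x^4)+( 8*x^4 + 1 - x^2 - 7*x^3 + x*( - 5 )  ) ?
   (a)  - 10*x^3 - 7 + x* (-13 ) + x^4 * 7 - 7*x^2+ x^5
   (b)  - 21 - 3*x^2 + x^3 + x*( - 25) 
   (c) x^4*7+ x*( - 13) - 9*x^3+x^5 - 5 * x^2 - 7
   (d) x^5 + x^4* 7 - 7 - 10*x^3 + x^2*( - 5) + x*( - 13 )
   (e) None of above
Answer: d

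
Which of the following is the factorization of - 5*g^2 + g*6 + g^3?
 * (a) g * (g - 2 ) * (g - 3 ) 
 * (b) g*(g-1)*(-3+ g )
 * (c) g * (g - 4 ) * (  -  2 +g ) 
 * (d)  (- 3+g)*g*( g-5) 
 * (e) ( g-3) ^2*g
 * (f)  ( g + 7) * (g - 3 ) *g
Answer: a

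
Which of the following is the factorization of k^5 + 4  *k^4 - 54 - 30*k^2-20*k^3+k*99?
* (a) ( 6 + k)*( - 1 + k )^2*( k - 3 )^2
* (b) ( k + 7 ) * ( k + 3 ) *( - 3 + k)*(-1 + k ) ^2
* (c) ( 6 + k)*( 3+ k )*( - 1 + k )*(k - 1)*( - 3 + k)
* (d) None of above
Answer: c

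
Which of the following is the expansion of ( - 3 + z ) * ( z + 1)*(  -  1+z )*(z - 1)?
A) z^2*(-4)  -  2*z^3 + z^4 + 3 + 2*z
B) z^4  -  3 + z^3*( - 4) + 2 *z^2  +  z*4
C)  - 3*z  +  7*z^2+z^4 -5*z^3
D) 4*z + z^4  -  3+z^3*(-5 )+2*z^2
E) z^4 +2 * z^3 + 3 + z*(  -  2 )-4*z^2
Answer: B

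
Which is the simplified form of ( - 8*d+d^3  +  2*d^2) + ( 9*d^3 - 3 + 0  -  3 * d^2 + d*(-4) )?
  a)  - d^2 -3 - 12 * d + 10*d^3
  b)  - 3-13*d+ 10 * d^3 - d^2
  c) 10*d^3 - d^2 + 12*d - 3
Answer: a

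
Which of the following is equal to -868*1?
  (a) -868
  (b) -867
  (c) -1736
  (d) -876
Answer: a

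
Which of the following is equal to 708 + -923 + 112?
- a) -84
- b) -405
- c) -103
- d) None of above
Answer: c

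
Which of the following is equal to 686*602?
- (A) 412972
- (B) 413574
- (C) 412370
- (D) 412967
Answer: A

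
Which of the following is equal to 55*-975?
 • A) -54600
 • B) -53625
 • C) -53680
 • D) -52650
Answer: B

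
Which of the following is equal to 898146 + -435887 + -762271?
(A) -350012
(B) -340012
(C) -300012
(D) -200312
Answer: C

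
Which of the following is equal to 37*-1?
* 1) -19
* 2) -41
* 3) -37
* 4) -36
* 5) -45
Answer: 3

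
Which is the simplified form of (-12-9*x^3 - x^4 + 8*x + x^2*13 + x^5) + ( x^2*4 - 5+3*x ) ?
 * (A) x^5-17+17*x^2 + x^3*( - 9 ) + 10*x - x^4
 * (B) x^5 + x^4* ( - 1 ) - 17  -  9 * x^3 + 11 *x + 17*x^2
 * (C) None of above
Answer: B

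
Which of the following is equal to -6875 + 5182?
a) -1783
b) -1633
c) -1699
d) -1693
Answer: d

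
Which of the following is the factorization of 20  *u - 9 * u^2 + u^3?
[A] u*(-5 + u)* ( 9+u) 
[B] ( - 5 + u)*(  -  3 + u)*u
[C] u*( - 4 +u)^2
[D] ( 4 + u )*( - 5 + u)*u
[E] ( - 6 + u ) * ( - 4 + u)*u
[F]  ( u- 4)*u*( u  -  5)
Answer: F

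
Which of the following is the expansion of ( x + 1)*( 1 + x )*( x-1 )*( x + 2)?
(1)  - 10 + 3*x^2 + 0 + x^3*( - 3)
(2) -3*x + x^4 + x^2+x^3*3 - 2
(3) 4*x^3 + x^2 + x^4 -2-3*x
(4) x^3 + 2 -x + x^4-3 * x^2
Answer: 2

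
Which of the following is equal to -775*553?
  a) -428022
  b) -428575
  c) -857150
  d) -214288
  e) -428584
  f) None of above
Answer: b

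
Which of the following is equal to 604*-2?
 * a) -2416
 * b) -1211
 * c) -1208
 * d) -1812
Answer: c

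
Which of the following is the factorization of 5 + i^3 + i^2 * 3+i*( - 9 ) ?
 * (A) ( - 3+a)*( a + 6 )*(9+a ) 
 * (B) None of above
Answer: B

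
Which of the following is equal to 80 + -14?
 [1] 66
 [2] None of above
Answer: 1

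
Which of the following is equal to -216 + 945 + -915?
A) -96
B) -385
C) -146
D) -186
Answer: D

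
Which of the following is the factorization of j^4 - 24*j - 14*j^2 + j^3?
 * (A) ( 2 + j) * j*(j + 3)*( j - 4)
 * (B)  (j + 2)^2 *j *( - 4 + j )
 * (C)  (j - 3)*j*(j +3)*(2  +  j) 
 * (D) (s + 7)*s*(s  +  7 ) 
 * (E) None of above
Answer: A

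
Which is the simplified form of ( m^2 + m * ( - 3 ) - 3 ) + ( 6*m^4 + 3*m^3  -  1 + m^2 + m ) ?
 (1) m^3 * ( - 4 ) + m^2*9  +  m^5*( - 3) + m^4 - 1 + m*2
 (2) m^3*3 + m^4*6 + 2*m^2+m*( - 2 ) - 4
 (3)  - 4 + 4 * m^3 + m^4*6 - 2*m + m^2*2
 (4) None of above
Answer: 2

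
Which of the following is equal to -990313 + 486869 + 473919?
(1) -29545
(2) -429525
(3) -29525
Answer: 3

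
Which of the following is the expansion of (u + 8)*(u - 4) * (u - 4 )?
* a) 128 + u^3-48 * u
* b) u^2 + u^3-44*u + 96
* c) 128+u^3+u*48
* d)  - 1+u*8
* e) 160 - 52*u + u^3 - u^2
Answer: a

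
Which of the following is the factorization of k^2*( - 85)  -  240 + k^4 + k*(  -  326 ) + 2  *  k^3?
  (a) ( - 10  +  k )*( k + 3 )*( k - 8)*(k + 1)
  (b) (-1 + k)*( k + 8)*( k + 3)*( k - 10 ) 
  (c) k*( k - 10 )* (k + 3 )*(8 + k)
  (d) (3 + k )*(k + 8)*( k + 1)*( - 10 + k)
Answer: d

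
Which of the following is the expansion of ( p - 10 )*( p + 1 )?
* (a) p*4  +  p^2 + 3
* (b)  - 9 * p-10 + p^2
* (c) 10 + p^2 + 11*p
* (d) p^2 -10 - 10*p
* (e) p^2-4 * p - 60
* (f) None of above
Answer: b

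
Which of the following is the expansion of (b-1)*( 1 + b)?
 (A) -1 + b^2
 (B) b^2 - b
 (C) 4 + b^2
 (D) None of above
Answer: A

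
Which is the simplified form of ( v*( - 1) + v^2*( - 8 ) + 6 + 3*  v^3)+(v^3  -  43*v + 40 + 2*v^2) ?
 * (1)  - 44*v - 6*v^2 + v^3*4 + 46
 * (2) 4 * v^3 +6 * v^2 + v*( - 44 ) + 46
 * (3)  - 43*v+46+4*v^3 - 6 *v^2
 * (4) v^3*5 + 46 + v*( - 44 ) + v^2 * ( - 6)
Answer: 1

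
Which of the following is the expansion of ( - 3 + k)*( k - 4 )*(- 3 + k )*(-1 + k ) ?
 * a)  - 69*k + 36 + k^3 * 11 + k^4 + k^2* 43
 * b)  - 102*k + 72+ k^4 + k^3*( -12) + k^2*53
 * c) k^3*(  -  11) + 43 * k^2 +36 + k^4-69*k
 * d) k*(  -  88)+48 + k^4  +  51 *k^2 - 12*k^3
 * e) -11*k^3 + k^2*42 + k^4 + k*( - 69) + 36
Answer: c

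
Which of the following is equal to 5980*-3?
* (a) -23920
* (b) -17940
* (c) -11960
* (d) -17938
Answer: b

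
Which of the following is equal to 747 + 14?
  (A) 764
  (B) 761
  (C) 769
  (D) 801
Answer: B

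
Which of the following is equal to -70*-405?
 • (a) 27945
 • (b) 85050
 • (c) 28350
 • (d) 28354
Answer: c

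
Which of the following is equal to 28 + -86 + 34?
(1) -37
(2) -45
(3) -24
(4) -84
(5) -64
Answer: 3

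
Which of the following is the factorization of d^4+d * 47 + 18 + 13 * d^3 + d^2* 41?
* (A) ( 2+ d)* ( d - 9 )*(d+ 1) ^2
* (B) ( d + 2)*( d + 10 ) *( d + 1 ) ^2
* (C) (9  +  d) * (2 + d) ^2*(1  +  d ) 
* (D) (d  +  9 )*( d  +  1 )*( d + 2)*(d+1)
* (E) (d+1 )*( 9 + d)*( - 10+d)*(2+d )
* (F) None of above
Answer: D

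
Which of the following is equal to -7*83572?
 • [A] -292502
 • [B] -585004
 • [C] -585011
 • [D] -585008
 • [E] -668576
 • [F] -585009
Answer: B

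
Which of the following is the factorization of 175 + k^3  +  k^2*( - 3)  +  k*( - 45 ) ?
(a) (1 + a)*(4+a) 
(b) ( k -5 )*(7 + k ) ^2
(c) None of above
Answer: c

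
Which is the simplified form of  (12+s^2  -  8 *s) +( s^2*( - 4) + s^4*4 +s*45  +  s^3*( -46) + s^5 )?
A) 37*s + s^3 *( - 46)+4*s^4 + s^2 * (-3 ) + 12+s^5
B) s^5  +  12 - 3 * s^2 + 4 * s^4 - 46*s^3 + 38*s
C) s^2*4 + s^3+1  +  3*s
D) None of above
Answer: A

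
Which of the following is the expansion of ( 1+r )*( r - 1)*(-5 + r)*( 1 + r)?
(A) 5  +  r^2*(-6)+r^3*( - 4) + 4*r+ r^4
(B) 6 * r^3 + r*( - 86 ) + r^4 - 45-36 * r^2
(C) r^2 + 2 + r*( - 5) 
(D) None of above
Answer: A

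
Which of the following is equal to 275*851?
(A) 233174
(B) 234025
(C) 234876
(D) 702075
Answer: B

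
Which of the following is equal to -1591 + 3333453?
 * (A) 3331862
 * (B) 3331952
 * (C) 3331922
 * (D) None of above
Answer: A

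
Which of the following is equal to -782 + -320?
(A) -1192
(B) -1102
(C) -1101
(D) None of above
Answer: B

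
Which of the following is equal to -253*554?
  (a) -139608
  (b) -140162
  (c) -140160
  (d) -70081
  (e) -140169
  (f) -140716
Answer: b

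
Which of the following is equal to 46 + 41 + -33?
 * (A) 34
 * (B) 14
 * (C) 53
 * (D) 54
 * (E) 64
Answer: D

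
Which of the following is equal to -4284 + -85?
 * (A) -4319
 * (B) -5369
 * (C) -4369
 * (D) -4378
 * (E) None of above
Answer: C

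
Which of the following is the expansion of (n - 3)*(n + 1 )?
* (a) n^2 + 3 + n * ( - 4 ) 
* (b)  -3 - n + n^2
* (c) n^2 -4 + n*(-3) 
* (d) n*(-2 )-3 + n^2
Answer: d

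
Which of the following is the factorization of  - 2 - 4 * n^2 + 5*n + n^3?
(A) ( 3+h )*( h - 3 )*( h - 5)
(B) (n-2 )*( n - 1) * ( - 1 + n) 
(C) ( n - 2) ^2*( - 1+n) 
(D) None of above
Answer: B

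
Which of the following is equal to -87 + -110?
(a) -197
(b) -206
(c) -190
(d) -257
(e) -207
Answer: a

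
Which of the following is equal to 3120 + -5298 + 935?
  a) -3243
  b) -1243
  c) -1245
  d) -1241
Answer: b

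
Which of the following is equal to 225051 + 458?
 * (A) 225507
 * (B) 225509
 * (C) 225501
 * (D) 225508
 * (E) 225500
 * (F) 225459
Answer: B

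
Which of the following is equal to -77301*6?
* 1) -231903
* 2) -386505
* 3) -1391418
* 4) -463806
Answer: 4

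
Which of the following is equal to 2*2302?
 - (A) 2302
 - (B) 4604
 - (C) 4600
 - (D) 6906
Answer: B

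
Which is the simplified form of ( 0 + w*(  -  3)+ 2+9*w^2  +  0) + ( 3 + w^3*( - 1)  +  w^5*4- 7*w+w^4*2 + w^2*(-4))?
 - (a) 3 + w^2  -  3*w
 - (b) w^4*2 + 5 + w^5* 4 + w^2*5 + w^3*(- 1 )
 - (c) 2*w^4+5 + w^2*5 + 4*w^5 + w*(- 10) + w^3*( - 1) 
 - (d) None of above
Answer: c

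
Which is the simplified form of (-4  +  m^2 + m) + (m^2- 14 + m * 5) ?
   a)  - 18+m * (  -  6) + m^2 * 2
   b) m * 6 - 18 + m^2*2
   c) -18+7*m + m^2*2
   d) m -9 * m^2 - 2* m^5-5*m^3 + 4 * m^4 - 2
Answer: b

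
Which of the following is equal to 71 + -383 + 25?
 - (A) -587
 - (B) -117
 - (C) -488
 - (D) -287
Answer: D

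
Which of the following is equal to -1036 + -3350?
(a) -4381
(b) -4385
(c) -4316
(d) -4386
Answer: d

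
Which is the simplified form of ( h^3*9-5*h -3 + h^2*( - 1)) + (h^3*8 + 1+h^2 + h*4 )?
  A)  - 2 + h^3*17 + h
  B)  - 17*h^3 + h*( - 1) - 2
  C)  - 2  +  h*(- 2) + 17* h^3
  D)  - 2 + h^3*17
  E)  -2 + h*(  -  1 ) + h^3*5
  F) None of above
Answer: F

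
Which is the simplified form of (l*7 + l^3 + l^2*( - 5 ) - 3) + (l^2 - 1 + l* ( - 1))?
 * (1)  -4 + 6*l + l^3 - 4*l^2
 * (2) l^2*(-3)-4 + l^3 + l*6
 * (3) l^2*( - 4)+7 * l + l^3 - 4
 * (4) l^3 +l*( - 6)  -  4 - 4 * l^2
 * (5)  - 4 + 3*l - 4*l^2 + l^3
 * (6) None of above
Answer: 1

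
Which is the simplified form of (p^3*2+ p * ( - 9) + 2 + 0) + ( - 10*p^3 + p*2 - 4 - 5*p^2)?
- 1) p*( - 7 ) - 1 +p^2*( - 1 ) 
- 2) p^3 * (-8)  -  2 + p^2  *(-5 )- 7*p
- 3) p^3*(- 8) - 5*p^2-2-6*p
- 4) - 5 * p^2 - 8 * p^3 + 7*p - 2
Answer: 2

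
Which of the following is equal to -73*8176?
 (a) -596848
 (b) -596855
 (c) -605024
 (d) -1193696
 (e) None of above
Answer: a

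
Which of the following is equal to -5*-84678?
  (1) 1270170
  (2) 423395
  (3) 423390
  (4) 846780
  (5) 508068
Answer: 3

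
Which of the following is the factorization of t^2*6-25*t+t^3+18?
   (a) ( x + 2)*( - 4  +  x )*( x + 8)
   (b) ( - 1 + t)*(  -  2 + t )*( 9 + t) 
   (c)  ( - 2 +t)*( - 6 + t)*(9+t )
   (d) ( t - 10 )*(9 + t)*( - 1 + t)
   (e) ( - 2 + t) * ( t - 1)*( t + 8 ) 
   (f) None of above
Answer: b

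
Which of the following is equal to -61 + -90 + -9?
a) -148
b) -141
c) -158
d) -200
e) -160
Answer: e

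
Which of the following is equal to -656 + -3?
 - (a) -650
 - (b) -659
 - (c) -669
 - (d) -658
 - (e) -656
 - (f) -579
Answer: b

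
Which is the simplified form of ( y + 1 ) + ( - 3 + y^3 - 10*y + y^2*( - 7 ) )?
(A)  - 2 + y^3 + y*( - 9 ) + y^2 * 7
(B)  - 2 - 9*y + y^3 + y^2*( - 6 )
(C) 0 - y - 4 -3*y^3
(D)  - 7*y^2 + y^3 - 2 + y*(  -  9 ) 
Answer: D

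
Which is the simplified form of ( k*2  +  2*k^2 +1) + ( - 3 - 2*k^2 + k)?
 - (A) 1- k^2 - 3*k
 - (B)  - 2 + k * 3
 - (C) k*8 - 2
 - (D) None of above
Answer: B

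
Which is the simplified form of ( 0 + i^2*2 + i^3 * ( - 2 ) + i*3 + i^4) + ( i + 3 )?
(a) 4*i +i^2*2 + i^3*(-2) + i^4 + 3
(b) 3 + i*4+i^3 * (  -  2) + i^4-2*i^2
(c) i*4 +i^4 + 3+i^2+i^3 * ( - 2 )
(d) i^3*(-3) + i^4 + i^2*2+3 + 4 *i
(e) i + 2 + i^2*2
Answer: a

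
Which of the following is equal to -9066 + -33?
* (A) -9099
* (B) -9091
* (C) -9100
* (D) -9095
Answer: A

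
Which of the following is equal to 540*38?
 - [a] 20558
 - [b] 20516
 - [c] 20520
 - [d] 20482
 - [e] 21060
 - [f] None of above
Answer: c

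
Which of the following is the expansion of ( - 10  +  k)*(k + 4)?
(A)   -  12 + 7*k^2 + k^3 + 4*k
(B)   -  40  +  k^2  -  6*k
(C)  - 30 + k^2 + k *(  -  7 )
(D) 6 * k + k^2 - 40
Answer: B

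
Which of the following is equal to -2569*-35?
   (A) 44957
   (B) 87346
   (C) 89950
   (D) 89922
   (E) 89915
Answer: E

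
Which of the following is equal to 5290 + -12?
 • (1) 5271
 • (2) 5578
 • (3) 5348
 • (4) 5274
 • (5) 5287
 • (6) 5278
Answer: 6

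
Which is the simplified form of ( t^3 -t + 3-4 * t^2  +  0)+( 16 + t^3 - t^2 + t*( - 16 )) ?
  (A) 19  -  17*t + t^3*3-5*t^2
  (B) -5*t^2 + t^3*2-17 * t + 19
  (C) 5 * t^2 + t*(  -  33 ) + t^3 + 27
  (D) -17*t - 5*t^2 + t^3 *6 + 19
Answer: B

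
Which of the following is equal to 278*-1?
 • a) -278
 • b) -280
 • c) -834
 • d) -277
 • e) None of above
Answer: a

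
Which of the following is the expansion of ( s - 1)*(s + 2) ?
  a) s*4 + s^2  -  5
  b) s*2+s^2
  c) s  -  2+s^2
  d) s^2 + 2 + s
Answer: c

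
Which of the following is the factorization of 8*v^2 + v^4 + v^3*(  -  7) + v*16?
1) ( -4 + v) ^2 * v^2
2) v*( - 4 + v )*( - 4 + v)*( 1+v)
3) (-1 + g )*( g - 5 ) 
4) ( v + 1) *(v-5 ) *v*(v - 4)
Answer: 2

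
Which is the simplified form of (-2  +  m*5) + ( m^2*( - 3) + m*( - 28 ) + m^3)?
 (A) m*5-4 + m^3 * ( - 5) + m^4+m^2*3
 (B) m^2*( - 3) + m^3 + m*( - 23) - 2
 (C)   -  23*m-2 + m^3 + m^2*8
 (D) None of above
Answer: B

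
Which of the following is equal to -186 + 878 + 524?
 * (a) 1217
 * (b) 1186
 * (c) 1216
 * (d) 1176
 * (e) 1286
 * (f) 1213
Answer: c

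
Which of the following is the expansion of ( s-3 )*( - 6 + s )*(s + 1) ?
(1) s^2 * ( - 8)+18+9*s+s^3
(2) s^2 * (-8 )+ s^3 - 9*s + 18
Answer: 1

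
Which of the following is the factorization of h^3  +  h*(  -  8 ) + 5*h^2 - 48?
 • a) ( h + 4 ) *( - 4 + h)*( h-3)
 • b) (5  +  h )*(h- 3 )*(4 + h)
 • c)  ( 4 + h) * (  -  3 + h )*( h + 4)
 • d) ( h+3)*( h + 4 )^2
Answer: c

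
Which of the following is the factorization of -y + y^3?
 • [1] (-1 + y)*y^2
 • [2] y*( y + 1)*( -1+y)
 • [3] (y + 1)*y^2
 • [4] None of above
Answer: 2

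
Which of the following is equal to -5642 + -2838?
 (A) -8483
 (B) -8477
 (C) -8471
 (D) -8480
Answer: D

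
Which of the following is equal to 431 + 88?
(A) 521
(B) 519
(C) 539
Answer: B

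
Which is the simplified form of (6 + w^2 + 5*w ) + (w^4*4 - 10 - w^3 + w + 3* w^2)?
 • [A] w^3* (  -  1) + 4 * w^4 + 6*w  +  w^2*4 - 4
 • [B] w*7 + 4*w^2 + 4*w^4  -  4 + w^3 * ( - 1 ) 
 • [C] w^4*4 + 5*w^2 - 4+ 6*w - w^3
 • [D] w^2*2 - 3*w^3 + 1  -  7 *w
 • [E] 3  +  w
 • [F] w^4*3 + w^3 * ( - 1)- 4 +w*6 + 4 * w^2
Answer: A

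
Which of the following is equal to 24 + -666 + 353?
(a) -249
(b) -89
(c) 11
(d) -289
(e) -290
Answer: d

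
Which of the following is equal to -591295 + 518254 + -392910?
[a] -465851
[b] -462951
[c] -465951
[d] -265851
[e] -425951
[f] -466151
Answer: c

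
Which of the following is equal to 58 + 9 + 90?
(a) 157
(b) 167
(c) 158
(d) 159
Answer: a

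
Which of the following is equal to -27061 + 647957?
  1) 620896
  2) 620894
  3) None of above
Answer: 1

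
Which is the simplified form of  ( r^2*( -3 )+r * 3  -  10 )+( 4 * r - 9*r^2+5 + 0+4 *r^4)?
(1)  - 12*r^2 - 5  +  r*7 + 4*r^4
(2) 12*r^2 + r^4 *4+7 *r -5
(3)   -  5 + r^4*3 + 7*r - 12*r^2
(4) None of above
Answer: 1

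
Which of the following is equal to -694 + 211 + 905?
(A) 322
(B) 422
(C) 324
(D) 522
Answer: B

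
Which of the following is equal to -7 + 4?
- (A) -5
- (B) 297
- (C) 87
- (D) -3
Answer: D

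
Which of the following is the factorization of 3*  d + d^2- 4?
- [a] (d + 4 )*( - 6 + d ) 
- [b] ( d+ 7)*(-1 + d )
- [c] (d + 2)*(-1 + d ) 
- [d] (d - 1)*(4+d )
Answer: d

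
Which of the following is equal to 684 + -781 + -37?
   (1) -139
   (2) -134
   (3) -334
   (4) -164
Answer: 2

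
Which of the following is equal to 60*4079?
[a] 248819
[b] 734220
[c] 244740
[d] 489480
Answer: c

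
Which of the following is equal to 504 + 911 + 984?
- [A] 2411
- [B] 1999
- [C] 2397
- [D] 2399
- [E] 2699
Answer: D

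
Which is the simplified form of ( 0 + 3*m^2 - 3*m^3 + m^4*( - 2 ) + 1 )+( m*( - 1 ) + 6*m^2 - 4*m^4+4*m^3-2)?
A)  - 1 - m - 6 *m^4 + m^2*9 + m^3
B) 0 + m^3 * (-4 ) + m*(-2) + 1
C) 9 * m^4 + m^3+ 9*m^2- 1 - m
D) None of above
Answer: A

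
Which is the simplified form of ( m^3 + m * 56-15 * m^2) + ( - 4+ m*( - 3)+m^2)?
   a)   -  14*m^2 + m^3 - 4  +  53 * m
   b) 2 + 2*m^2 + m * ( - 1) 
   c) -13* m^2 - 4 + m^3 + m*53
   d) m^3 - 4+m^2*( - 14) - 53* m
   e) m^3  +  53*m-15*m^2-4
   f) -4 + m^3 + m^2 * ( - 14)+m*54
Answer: a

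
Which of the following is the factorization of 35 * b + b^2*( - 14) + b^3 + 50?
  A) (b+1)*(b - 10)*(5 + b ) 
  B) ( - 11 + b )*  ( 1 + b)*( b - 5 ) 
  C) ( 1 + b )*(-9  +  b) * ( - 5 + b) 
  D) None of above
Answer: D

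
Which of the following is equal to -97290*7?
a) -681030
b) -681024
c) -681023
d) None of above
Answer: a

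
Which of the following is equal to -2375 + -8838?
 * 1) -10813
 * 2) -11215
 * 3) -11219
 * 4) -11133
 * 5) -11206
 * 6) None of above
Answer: 6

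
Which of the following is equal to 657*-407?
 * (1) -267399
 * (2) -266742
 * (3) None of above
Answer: 1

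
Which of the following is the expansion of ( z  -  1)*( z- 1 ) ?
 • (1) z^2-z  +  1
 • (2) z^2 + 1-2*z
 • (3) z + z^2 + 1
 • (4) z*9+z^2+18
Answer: 2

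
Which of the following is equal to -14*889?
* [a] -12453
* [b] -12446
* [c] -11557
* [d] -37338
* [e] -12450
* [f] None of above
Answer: b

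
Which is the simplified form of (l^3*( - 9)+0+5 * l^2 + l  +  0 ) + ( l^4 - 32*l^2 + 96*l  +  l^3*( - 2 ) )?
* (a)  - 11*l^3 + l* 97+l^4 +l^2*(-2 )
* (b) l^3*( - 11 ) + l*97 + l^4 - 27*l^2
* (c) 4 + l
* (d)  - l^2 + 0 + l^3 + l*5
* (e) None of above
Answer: b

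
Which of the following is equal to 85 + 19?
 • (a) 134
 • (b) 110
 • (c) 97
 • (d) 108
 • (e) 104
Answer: e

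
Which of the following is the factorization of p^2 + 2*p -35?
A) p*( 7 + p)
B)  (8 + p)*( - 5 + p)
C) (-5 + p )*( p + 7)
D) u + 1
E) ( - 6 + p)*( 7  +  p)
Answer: C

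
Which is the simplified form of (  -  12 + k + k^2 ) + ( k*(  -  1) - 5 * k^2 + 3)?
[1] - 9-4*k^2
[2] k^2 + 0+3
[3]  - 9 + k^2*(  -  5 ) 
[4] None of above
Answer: 1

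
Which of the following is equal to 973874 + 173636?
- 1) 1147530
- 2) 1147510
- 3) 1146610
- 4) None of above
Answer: 2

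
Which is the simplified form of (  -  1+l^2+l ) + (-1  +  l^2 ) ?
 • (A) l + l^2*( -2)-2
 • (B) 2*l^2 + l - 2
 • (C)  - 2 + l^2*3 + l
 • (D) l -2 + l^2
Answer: B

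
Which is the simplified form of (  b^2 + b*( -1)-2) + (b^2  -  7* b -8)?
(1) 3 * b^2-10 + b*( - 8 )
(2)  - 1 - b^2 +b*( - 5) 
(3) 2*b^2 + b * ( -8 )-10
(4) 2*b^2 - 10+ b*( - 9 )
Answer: 3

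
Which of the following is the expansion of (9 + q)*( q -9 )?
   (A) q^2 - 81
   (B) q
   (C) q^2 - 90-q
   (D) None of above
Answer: A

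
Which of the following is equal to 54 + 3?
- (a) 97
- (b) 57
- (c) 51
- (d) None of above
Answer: b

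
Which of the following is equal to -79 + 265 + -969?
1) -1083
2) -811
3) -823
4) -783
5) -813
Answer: 4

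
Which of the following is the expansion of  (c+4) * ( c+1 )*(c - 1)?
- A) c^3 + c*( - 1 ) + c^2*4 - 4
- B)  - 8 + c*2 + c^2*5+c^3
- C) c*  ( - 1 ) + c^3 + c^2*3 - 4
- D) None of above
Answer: A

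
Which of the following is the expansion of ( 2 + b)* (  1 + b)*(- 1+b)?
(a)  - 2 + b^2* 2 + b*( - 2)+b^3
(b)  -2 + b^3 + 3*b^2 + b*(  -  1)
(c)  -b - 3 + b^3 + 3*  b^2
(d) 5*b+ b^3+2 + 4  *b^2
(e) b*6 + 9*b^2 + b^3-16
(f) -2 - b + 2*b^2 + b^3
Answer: f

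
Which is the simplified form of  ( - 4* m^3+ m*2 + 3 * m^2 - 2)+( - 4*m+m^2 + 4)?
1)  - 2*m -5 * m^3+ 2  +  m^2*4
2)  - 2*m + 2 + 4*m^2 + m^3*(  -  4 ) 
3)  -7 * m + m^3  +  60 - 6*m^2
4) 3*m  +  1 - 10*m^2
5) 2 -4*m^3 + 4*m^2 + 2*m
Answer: 2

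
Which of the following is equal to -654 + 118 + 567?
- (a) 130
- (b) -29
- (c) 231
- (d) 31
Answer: d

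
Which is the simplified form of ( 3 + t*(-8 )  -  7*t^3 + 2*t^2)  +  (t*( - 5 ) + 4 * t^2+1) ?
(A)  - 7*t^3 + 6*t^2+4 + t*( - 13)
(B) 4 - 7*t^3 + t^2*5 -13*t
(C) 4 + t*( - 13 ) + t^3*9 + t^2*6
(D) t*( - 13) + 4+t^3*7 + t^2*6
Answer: A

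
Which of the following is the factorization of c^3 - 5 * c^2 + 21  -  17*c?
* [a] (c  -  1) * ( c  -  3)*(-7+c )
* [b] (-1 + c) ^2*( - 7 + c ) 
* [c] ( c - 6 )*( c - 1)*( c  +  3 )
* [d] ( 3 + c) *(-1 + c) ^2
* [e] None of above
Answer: e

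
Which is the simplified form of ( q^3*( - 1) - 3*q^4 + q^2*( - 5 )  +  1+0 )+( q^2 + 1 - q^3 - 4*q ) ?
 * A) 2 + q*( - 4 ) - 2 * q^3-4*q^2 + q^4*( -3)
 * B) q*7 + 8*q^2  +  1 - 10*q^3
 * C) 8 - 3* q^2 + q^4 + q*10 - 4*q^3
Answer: A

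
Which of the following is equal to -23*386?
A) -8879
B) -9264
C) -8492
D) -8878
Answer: D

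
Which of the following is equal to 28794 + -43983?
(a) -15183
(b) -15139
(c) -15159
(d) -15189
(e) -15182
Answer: d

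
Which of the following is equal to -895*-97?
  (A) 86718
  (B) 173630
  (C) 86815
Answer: C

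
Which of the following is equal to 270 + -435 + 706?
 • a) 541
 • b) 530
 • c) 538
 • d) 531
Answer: a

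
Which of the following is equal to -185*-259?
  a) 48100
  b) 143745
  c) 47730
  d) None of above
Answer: d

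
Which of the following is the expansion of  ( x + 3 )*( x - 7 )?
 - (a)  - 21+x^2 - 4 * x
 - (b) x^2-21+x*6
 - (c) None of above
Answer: a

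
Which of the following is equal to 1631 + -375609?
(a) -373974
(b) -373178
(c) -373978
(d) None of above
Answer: c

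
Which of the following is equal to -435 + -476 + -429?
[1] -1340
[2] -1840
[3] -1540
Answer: 1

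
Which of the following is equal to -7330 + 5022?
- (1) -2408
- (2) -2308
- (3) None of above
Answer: 2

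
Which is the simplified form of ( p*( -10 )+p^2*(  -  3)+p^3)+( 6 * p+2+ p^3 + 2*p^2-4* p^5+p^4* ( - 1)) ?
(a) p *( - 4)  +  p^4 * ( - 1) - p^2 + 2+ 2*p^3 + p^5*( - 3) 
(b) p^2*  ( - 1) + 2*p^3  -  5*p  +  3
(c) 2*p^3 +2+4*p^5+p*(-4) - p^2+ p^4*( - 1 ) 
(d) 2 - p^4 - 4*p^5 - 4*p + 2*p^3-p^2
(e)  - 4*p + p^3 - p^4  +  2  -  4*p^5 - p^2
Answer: d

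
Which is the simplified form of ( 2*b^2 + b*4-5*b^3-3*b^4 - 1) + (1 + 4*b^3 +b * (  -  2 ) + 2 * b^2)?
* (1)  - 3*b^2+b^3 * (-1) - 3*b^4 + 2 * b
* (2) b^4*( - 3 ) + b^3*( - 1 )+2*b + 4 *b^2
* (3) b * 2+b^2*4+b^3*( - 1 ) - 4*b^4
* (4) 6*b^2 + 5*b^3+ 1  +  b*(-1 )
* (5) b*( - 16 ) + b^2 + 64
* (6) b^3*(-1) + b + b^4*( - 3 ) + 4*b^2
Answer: 2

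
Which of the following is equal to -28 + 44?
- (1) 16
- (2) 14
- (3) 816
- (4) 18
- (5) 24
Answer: 1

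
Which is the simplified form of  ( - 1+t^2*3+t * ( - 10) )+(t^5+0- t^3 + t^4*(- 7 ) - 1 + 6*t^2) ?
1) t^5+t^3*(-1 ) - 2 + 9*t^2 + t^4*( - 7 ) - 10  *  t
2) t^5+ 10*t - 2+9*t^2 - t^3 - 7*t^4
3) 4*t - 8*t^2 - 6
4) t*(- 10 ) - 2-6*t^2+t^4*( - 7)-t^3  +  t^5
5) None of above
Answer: 1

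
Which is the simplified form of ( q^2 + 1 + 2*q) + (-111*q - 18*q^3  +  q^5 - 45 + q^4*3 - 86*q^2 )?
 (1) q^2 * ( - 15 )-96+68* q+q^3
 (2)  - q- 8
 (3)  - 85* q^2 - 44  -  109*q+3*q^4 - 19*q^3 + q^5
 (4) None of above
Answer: 4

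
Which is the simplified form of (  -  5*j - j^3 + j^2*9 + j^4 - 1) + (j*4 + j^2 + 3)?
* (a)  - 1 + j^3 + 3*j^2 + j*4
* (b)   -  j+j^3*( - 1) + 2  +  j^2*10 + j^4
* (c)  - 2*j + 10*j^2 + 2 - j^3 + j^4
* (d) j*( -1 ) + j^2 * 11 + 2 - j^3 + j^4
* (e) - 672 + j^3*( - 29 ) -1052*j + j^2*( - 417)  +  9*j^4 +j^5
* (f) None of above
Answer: b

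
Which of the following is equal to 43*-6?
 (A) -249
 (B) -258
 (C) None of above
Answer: B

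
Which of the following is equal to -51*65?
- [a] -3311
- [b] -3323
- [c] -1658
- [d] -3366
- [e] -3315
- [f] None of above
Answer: e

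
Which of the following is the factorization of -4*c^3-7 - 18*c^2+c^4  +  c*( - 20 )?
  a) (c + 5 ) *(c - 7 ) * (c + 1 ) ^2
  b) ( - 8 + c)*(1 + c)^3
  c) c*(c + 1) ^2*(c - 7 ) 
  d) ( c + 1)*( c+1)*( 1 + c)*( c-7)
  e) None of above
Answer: d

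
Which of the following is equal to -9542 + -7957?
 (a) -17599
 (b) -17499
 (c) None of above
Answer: b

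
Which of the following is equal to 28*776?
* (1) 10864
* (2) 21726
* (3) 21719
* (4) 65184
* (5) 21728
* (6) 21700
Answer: 5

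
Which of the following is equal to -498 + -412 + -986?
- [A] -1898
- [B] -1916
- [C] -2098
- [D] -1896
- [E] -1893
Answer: D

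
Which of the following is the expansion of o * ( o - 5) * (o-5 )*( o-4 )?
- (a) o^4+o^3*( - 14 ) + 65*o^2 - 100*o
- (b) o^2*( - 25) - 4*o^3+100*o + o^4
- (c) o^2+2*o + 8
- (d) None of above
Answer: a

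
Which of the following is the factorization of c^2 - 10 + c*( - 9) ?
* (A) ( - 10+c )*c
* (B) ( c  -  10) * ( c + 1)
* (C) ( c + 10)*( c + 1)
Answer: B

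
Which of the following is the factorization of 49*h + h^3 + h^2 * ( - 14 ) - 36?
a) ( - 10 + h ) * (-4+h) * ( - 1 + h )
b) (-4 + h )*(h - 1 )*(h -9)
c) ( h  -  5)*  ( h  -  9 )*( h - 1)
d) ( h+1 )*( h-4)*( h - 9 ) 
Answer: b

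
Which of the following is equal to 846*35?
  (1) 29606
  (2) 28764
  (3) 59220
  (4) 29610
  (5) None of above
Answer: 4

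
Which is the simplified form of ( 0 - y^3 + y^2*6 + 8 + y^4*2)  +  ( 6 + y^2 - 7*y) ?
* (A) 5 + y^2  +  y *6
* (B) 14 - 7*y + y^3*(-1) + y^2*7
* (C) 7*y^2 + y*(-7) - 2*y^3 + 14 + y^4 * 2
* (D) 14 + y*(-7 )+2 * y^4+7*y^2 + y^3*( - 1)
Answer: D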